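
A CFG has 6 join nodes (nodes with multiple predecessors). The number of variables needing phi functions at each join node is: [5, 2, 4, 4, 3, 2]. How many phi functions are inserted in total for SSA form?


Total phi functions = sum of phi functions at each join node
= 5 + 2 + 4 + 4 + 3 + 2 = 20

20


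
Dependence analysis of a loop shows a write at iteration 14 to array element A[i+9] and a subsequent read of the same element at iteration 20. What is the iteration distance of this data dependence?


Distance = read iteration - write iteration
= 20 - 14 = 6

6


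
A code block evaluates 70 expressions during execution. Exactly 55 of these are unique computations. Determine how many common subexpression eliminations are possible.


CSE count = total expressions - unique expressions
= 70 - 55 = 15

15


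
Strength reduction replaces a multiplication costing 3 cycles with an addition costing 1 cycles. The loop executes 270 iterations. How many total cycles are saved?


Per-iteration saving = 3 - 1 = 2
Total saved = 270 * 2 = 540

540


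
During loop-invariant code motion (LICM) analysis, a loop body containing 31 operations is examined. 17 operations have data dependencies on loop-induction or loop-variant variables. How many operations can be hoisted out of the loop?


Invariant candidates = total - loop-dependent
= 31 - 17 = 14

14


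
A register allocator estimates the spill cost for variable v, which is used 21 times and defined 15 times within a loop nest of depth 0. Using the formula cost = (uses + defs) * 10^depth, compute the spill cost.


uses + defs = 21 + 15 = 36
10^0 = 1
Spill cost = 36 * 1 = 36

36


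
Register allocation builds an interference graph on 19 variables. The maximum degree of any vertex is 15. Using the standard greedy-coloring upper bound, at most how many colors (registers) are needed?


Greedy coloring never needs more than (max_degree + 1) colors: when coloring a vertex, at most max_degree neighbors are already colored.
Upper bound = 15 + 1 = 16

16


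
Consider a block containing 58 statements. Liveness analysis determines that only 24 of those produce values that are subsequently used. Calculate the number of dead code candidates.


Dead code = total statements - live definitions
= 58 - 24 = 34

34


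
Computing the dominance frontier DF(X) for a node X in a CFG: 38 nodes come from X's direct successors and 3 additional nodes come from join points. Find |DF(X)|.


DF(X) = direct successor contributions + join point contributions
= 38 + 3 = 41

41


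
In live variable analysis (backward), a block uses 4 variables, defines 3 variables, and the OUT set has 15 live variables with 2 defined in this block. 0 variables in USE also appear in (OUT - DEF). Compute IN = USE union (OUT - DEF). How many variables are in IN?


OUT - DEF: 15 - 2 = 13
|IN| = |USE| + |OUT - DEF| - |USE ∩ (OUT - DEF)| = 4 + 13 - 0 = 17

17


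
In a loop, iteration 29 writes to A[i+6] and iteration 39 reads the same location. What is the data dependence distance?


Distance = read iteration - write iteration
= 39 - 29 = 10

10


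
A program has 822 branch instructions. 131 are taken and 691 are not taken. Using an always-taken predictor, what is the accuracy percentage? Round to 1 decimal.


Predictor: always-taken
Correct predictions = 131
Accuracy = 131 / 822 * 100 = 15.9%

15.9


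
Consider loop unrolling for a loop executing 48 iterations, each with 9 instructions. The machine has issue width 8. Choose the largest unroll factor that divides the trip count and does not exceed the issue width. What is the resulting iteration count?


Largest divisor of 48 <= 8 is 8
New iterations = 48 / 8 = 6

6


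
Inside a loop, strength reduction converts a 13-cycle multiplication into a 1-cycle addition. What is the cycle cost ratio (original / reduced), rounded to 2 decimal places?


Ratio = mult_cost / add_cost = 13 / 1 = 13.0

13.0


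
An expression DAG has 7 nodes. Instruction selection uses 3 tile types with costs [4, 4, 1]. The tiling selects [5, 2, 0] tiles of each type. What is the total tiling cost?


Total cost = sum(count_i * cost_i)
= 5*4 + 2*4 + 0*1
= 28

28


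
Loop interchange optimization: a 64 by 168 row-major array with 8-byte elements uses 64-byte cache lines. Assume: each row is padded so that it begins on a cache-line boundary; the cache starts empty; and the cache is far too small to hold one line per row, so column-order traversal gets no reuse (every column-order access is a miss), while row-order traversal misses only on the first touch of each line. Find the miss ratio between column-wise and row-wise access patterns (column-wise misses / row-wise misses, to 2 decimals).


Each row occupies 168 * 8 = 1344 bytes and starts on a line boundary, so it spans ceil(1344 / 64) = 21 cache lines.
Row-major traversal misses (one per line touched): 64 * ceil(168 * 8 / 64) = 1344
Column-major traversal misses (no reuse, every access misses): 64 * 168 = 10752
Ratio = 10752 / 1344 = 8.0

8.0


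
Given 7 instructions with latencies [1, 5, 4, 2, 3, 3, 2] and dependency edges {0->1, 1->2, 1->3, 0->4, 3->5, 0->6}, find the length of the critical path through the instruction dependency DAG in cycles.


Compute longest path through dependency graph: dist(Ik) = max over predecessors of dist + latency(Ik).
dist(I0) = latency 1 = 1
dist(I1) = dist(I0) + 5 = 1 + 5 = 6
dist(I2) = dist(I1) + 4 = 6 + 4 = 10
dist(I3) = dist(I1) + 2 = 6 + 2 = 8
dist(I4) = dist(I0) + 3 = 1 + 3 = 4
dist(I5) = dist(I3) + 3 = 8 + 3 = 11
dist(I6) = dist(I0) + 2 = 1 + 2 = 3
Critical path = max dist = 11

11


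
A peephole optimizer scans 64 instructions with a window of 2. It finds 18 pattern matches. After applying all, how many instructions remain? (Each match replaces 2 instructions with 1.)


Each match removes 1 instructions.
Total removed = 18 * 1 = 18
Remaining = 64 - 18 = 46

46


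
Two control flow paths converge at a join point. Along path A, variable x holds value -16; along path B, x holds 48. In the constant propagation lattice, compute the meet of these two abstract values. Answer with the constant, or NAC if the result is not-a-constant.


Meet operation: if both paths give the same constant, result is that constant; if they differ, result is NAC (not-a-constant).
Path A: -16, Path B: 48 -> differ
Result: not-a-constant -> NAC

NAC


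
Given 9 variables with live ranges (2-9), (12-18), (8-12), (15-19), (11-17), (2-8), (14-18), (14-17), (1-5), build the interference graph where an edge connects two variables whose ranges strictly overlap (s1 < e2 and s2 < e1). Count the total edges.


Check all pairs for overlapping intervals.
Two intervals (s1,e1) and (s2,e2) overlap if s1 < e2 and s2 < e1.
v0 (2-9) vs v1..v8: overlaps v2, v5, v8 -> 3
v1 (12-18) vs v2..v8: overlaps v3, v4, v6, v7 -> 4
v2 (8-12) vs v3..v8: overlaps v4 -> 1
v3 (15-19) vs v4..v8: overlaps v4, v6, v7 -> 3
v4 (11-17) vs v5..v8: overlaps v6, v7 -> 2
v5 (2-8) vs v6..v8: overlaps v8 -> 1
v6 (14-18) vs v7..v8: overlaps v7 -> 1
v7 (14-17) vs v8: overlaps none -> 0
Total overlapping pairs = 3 + 4 + 1 + 3 + 2 + 1 + 1 + 0 = 15

15


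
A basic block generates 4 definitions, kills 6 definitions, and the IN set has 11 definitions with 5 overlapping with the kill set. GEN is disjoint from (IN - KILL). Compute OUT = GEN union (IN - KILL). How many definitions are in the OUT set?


IN - KILL: 11 - 5 = 6 surviving definitions
OUT = GEN + surviving = 4 + 6 = 10

10


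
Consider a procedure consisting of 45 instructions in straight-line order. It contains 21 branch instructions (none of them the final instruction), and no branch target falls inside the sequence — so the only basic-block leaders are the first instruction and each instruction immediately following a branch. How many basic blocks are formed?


With no in-sequence branch targets, the leaders are the first instruction plus the instruction after each branch.
Number of basic blocks = branches + 1
= 21 + 1 = 22

22


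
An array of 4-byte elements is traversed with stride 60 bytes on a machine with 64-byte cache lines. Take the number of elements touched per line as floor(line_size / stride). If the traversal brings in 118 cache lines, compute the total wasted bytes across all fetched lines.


Elements per line = floor(64 / 60) = 1
Bytes used per line = 1 * 4 = 4
Wasted per line = 64 - 4 = 60
Total wasted = 60 * 118 = 7080

7080


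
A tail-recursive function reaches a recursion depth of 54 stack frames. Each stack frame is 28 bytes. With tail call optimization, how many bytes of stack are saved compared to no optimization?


Without TCO: 54 * 28 = 1512 bytes
With TCO: reuse 1 frame = 28 bytes
Savings = 1512 - 28 = 1484

1484


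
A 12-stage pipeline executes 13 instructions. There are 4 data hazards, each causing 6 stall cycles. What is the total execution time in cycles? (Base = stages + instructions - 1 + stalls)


Base cycles = 12 + 13 - 1 = 24
Total stalls = 4 * 6 = 24
Total = 24 + 24 = 48

48


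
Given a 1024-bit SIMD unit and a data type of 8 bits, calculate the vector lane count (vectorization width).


Width = SIMD bits / data type bits
= 1024 / 8 = 128

128


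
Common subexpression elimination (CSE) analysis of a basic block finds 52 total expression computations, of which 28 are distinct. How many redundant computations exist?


CSE count = total expressions - unique expressions
= 52 - 28 = 24

24


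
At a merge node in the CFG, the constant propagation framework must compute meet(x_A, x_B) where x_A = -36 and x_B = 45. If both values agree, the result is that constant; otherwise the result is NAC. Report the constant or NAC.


Meet operation: if both paths give the same constant, result is that constant; if they differ, result is NAC (not-a-constant).
Path A: -36, Path B: 45 -> differ
Result: not-a-constant -> NAC

NAC


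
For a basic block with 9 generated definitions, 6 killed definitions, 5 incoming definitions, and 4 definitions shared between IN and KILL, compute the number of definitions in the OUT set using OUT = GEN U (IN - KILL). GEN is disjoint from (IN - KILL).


IN - KILL: 5 - 4 = 1 surviving definitions
OUT = GEN + surviving = 9 + 1 = 10

10


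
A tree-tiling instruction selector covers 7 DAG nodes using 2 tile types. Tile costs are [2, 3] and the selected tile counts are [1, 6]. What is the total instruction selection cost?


Total cost = sum(count_i * cost_i)
= 1*2 + 6*3
= 20

20


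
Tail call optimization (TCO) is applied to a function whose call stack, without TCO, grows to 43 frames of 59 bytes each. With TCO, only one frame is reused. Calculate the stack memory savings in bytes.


Without TCO: 43 * 59 = 2537 bytes
With TCO: reuse 1 frame = 59 bytes
Savings = 2537 - 59 = 2478

2478


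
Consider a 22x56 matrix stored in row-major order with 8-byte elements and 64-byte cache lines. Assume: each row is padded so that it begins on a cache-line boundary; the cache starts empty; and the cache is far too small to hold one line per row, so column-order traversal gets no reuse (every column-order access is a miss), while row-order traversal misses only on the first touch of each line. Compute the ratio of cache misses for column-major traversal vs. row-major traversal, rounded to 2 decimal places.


Each row occupies 56 * 8 = 448 bytes and starts on a line boundary, so it spans ceil(448 / 64) = 7 cache lines.
Row-major traversal misses (one per line touched): 22 * ceil(56 * 8 / 64) = 154
Column-major traversal misses (no reuse, every access misses): 22 * 56 = 1232
Ratio = 1232 / 154 = 8.0

8.0


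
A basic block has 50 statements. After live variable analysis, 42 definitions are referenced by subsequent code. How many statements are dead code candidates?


Dead code = total statements - live definitions
= 50 - 42 = 8

8


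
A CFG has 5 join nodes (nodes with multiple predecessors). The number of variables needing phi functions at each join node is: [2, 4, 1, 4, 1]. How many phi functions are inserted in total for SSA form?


Total phi functions = sum of phi functions at each join node
= 2 + 4 + 1 + 4 + 1 = 12

12


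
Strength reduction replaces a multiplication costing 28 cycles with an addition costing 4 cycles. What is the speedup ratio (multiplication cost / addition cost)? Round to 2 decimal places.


Ratio = mult_cost / add_cost = 28 / 4 = 7.0

7.0


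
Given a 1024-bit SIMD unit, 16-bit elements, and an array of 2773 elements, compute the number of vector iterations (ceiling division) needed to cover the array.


Width = 1024 / 16 = 64 elements per vector op
Iterations = ceil(2773 / 64) = 44

44


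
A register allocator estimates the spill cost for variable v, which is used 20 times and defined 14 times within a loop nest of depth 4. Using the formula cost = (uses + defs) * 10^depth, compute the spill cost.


uses + defs = 20 + 14 = 34
10^4 = 10000
Spill cost = 34 * 10000 = 340000

340000


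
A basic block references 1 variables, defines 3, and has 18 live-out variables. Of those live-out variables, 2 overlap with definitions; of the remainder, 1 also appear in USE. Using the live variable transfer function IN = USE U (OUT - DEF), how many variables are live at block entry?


OUT - DEF: 18 - 2 = 16
|IN| = |USE| + |OUT - DEF| - |USE ∩ (OUT - DEF)| = 1 + 16 - 1 = 16

16


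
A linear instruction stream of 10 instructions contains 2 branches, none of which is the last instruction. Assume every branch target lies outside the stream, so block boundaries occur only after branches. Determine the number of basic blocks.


With no in-sequence branch targets, the leaders are the first instruction plus the instruction after each branch.
Number of basic blocks = branches + 1
= 2 + 1 = 3

3


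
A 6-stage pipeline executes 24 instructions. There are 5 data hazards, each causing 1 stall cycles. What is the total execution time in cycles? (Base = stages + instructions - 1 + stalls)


Base cycles = 6 + 24 - 1 = 29
Total stalls = 5 * 1 = 5
Total = 29 + 5 = 34

34


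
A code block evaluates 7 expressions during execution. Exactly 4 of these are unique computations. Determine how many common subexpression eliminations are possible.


CSE count = total expressions - unique expressions
= 7 - 4 = 3

3


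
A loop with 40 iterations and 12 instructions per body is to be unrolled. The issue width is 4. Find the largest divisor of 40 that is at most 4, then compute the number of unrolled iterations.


Largest divisor of 40 <= 4 is 4
New iterations = 40 / 4 = 10

10


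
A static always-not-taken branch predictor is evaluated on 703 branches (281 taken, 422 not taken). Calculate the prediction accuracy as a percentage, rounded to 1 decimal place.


Predictor: always-not-taken
Correct predictions = 422
Accuracy = 422 / 703 * 100 = 60.0%

60.0


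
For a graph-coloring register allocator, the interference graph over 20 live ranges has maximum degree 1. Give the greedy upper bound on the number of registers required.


Greedy coloring never needs more than (max_degree + 1) colors: when coloring a vertex, at most max_degree neighbors are already colored.
Upper bound = 1 + 1 = 2

2


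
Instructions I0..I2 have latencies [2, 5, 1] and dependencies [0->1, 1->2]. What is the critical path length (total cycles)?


Compute longest path through dependency graph: dist(Ik) = max over predecessors of dist + latency(Ik).
dist(I0) = latency 2 = 2
dist(I1) = dist(I0) + 5 = 2 + 5 = 7
dist(I2) = dist(I1) + 1 = 7 + 1 = 8
Critical path = max dist = 8

8


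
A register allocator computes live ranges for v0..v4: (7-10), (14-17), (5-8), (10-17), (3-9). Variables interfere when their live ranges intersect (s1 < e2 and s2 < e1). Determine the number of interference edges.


Check all pairs for overlapping intervals.
Two intervals (s1,e1) and (s2,e2) overlap if s1 < e2 and s2 < e1.
v0 (7-10) vs v1..v4: overlaps v2, v4 -> 2
v1 (14-17) vs v2..v4: overlaps v3 -> 1
v2 (5-8) vs v3..v4: overlaps v4 -> 1
v3 (10-17) vs v4: overlaps none -> 0
Total overlapping pairs = 2 + 1 + 1 + 0 = 4

4


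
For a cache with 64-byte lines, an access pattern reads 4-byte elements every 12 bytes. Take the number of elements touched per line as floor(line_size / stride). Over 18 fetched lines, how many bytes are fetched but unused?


Elements per line = floor(64 / 12) = 5
Bytes used per line = 5 * 4 = 20
Wasted per line = 64 - 20 = 44
Total wasted = 44 * 18 = 792

792


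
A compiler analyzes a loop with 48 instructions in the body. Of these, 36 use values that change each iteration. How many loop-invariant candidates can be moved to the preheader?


Invariant candidates = total - loop-dependent
= 48 - 36 = 12

12


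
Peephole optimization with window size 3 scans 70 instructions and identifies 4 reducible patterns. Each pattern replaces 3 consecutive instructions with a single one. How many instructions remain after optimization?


Each match removes 2 instructions.
Total removed = 4 * 2 = 8
Remaining = 70 - 8 = 62

62


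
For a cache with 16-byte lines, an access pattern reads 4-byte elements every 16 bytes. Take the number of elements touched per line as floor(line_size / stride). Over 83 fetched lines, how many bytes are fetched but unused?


Elements per line = floor(16 / 16) = 1
Bytes used per line = 1 * 4 = 4
Wasted per line = 16 - 4 = 12
Total wasted = 12 * 83 = 996

996


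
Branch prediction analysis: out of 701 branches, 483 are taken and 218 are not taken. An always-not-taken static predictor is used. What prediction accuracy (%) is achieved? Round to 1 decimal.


Predictor: always-not-taken
Correct predictions = 218
Accuracy = 218 / 701 * 100 = 31.1%

31.1


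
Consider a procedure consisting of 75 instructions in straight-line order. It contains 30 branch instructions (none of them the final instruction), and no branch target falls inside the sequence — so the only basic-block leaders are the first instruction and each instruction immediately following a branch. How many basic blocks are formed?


With no in-sequence branch targets, the leaders are the first instruction plus the instruction after each branch.
Number of basic blocks = branches + 1
= 30 + 1 = 31

31


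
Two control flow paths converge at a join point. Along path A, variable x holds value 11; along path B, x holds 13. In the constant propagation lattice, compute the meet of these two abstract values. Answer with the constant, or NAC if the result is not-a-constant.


Meet operation: if both paths give the same constant, result is that constant; if they differ, result is NAC (not-a-constant).
Path A: 11, Path B: 13 -> differ
Result: not-a-constant -> NAC

NAC


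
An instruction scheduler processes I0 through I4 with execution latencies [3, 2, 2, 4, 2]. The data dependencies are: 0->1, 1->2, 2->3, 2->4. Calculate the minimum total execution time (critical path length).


Compute longest path through dependency graph: dist(Ik) = max over predecessors of dist + latency(Ik).
dist(I0) = latency 3 = 3
dist(I1) = dist(I0) + 2 = 3 + 2 = 5
dist(I2) = dist(I1) + 2 = 5 + 2 = 7
dist(I3) = dist(I2) + 4 = 7 + 4 = 11
dist(I4) = dist(I2) + 2 = 7 + 2 = 9
Critical path = max dist = 11

11


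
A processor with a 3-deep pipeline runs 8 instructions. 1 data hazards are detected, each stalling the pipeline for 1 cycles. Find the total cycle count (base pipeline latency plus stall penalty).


Base cycles = 3 + 8 - 1 = 10
Total stalls = 1 * 1 = 1
Total = 10 + 1 = 11

11


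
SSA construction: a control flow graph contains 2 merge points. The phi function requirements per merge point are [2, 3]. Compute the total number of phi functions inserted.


Total phi functions = sum of phi functions at each join node
= 2 + 3 = 5

5


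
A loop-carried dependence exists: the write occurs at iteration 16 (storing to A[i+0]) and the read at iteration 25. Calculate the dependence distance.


Distance = read iteration - write iteration
= 25 - 16 = 9

9


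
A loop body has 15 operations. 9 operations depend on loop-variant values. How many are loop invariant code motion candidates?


Invariant candidates = total - loop-dependent
= 15 - 9 = 6

6


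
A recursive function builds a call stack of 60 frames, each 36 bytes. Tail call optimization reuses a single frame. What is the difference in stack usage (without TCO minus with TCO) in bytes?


Without TCO: 60 * 36 = 2160 bytes
With TCO: reuse 1 frame = 36 bytes
Savings = 2160 - 36 = 2124

2124


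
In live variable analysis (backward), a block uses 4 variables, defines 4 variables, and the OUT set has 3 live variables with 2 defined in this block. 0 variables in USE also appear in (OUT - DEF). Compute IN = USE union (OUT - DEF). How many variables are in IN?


OUT - DEF: 3 - 2 = 1
|IN| = |USE| + |OUT - DEF| - |USE ∩ (OUT - DEF)| = 4 + 1 - 0 = 5

5


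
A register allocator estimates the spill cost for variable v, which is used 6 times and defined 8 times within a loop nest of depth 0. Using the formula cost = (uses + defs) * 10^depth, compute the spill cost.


uses + defs = 6 + 8 = 14
10^0 = 1
Spill cost = 14 * 1 = 14

14


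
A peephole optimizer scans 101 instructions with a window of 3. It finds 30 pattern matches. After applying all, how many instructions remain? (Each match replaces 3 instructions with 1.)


Each match removes 2 instructions.
Total removed = 30 * 2 = 60
Remaining = 101 - 60 = 41

41


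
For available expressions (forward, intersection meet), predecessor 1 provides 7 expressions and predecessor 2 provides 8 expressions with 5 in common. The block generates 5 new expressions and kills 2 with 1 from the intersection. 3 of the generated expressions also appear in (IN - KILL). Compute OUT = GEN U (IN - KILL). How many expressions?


IN = intersection of predecessors = 5
IN - KILL = 5 - 1 = 4
|OUT| = |GEN| + |IN - KILL| - |GEN ∩ (IN - KILL)| = 5 + 4 - 3 = 6

6


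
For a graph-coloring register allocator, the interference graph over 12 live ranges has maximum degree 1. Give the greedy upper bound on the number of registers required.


Greedy coloring never needs more than (max_degree + 1) colors: when coloring a vertex, at most max_degree neighbors are already colored.
Upper bound = 1 + 1 = 2

2


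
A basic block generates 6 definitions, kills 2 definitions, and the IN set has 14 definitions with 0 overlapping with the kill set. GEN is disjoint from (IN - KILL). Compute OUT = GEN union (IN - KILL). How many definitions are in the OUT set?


IN - KILL: 14 - 0 = 14 surviving definitions
OUT = GEN + surviving = 6 + 14 = 20

20


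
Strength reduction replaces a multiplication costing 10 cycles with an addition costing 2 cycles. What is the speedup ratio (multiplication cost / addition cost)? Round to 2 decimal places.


Ratio = mult_cost / add_cost = 10 / 2 = 5.0

5.0


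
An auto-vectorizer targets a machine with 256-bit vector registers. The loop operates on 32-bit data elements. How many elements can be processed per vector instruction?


Width = SIMD bits / data type bits
= 256 / 32 = 8

8


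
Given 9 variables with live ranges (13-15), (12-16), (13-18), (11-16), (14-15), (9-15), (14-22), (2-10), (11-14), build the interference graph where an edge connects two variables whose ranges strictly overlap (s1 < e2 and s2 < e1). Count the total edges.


Check all pairs for overlapping intervals.
Two intervals (s1,e1) and (s2,e2) overlap if s1 < e2 and s2 < e1.
v0 (13-15) vs v1..v8: overlaps v1, v2, v3, v4, v5, v6, v8 -> 7
v1 (12-16) vs v2..v8: overlaps v2, v3, v4, v5, v6, v8 -> 6
v2 (13-18) vs v3..v8: overlaps v3, v4, v5, v6, v8 -> 5
v3 (11-16) vs v4..v8: overlaps v4, v5, v6, v8 -> 4
v4 (14-15) vs v5..v8: overlaps v5, v6 -> 2
v5 (9-15) vs v6..v8: overlaps v6, v7, v8 -> 3
v6 (14-22) vs v7..v8: overlaps none -> 0
v7 (2-10) vs v8: overlaps none -> 0
Total overlapping pairs = 7 + 6 + 5 + 4 + 2 + 3 + 0 + 0 = 27

27


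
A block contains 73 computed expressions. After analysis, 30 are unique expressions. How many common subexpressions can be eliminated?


CSE count = total expressions - unique expressions
= 73 - 30 = 43

43


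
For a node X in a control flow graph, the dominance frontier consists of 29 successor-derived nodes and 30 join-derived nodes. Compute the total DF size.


DF(X) = direct successor contributions + join point contributions
= 29 + 30 = 59

59


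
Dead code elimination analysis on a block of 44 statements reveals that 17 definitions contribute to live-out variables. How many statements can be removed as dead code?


Dead code = total statements - live definitions
= 44 - 17 = 27

27


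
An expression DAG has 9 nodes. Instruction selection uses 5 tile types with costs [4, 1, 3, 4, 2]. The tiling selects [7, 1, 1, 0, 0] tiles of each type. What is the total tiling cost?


Total cost = sum(count_i * cost_i)
= 7*4 + 1*1 + 1*3 + 0*4 + 0*2
= 32

32


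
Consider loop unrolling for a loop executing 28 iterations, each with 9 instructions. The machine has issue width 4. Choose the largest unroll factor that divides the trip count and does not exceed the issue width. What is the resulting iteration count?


Largest divisor of 28 <= 4 is 4
New iterations = 28 / 4 = 7

7


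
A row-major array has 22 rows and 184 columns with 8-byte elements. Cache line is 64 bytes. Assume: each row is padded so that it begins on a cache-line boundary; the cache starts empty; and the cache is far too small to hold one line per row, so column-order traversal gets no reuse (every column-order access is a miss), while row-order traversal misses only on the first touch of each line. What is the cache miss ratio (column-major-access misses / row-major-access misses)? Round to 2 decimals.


Each row occupies 184 * 8 = 1472 bytes and starts on a line boundary, so it spans ceil(1472 / 64) = 23 cache lines.
Row-major traversal misses (one per line touched): 22 * ceil(184 * 8 / 64) = 506
Column-major traversal misses (no reuse, every access misses): 22 * 184 = 4048
Ratio = 4048 / 506 = 8.0

8.0


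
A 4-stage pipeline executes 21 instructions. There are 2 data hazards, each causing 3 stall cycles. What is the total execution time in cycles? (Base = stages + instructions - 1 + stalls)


Base cycles = 4 + 21 - 1 = 24
Total stalls = 2 * 3 = 6
Total = 24 + 6 = 30

30


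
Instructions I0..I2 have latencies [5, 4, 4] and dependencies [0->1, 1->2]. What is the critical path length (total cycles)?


Compute longest path through dependency graph: dist(Ik) = max over predecessors of dist + latency(Ik).
dist(I0) = latency 5 = 5
dist(I1) = dist(I0) + 4 = 5 + 4 = 9
dist(I2) = dist(I1) + 4 = 9 + 4 = 13
Critical path = max dist = 13

13


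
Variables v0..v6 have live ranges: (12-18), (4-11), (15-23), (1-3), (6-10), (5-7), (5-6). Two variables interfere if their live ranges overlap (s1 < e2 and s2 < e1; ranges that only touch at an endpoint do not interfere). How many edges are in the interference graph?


Check all pairs for overlapping intervals.
Two intervals (s1,e1) and (s2,e2) overlap if s1 < e2 and s2 < e1.
v0 (12-18) vs v1..v6: overlaps v2 -> 1
v1 (4-11) vs v2..v6: overlaps v4, v5, v6 -> 3
v2 (15-23) vs v3..v6: overlaps none -> 0
v3 (1-3) vs v4..v6: overlaps none -> 0
v4 (6-10) vs v5..v6: overlaps v5 -> 1
v5 (5-7) vs v6: overlaps v6 -> 1
Total overlapping pairs = 1 + 3 + 0 + 0 + 1 + 1 = 6

6


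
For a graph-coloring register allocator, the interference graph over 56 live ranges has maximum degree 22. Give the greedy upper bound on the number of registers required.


Greedy coloring never needs more than (max_degree + 1) colors: when coloring a vertex, at most max_degree neighbors are already colored.
Upper bound = 22 + 1 = 23

23


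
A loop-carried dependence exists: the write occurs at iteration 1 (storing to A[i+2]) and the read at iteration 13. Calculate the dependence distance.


Distance = read iteration - write iteration
= 13 - 1 = 12

12


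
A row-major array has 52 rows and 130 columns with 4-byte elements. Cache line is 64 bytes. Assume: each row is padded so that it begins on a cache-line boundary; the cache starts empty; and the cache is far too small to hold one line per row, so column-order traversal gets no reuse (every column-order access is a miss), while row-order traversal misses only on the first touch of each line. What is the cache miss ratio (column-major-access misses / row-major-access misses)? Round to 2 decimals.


Each row occupies 130 * 4 = 520 bytes and starts on a line boundary, so it spans ceil(520 / 64) = 9 cache lines.
Row-major traversal misses (one per line touched): 52 * ceil(130 * 4 / 64) = 468
Column-major traversal misses (no reuse, every access misses): 52 * 130 = 6760
Ratio = 6760 / 468 = 14.44

14.44


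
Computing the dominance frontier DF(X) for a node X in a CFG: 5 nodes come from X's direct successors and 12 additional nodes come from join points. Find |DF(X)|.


DF(X) = direct successor contributions + join point contributions
= 5 + 12 = 17

17


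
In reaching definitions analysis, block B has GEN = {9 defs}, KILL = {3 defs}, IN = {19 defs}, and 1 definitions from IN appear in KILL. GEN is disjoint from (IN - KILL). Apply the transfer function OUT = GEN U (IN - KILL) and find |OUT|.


IN - KILL: 19 - 1 = 18 surviving definitions
OUT = GEN + surviving = 9 + 18 = 27

27


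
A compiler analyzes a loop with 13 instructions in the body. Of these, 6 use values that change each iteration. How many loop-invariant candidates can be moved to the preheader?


Invariant candidates = total - loop-dependent
= 13 - 6 = 7

7


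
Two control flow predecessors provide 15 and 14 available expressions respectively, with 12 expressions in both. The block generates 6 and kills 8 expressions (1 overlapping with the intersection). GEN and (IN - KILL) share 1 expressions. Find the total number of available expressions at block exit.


IN = intersection of predecessors = 12
IN - KILL = 12 - 1 = 11
|OUT| = |GEN| + |IN - KILL| - |GEN ∩ (IN - KILL)| = 6 + 11 - 1 = 16

16


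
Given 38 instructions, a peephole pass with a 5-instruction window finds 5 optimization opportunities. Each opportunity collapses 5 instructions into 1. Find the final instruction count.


Each match removes 4 instructions.
Total removed = 5 * 4 = 20
Remaining = 38 - 20 = 18

18


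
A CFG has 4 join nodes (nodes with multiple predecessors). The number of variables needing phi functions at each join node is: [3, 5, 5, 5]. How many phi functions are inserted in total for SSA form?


Total phi functions = sum of phi functions at each join node
= 3 + 5 + 5 + 5 = 18

18


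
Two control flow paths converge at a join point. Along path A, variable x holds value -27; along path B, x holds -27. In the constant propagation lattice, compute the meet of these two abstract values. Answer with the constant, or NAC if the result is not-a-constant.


Meet operation: if both paths give the same constant, result is that constant; if they differ, result is NAC (not-a-constant).
Path A: -27, Path B: -27 -> equal
Result: constant -> -27

-27


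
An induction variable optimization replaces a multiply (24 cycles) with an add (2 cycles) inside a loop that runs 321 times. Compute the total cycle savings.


Per-iteration saving = 24 - 2 = 22
Total saved = 321 * 22 = 7062

7062


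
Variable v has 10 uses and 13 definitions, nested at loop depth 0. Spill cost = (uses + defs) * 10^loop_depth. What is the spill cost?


uses + defs = 10 + 13 = 23
10^0 = 1
Spill cost = 23 * 1 = 23

23


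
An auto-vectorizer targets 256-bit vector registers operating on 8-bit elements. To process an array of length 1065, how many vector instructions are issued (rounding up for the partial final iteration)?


Width = 256 / 8 = 32 elements per vector op
Iterations = ceil(1065 / 32) = 34

34


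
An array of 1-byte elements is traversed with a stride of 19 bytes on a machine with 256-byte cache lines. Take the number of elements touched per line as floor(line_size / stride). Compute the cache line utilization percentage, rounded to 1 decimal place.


Elements per cache line = floor(256 / 19) = 13
Bytes used = 13 * 1 = 13
Utilization = 13 / 256 * 100 = 5.1%

5.1


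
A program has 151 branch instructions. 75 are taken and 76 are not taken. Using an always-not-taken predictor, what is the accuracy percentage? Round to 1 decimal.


Predictor: always-not-taken
Correct predictions = 76
Accuracy = 76 / 151 * 100 = 50.3%

50.3


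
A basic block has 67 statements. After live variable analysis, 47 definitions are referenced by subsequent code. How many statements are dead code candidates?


Dead code = total statements - live definitions
= 67 - 47 = 20

20


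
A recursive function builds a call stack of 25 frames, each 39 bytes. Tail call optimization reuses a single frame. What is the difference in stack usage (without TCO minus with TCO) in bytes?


Without TCO: 25 * 39 = 975 bytes
With TCO: reuse 1 frame = 39 bytes
Savings = 975 - 39 = 936

936


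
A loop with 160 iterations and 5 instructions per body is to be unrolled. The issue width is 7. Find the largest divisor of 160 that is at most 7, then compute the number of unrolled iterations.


Largest divisor of 160 <= 7 is 5
New iterations = 160 / 5 = 32

32


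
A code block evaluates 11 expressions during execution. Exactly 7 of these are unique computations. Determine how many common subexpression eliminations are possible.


CSE count = total expressions - unique expressions
= 11 - 7 = 4

4


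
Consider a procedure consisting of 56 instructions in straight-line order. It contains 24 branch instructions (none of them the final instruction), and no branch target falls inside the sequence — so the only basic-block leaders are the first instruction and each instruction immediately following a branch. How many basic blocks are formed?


With no in-sequence branch targets, the leaders are the first instruction plus the instruction after each branch.
Number of basic blocks = branches + 1
= 24 + 1 = 25

25


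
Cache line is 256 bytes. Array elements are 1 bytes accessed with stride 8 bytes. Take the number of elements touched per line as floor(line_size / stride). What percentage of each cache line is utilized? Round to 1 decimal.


Elements per cache line = floor(256 / 8) = 32
Bytes used = 32 * 1 = 32
Utilization = 32 / 256 * 100 = 12.5%

12.5


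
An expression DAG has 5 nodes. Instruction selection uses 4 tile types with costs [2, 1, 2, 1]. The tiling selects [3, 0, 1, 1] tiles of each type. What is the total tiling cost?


Total cost = sum(count_i * cost_i)
= 3*2 + 0*1 + 1*2 + 1*1
= 9

9


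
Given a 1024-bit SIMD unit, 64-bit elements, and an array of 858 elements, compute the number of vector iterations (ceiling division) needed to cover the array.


Width = 1024 / 64 = 16 elements per vector op
Iterations = ceil(858 / 16) = 54

54


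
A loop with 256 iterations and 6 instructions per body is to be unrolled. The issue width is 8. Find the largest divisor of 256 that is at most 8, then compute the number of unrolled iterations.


Largest divisor of 256 <= 8 is 8
New iterations = 256 / 8 = 32

32


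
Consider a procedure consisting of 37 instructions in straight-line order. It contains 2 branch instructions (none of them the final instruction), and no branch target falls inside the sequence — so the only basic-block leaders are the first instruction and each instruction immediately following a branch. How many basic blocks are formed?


With no in-sequence branch targets, the leaders are the first instruction plus the instruction after each branch.
Number of basic blocks = branches + 1
= 2 + 1 = 3

3


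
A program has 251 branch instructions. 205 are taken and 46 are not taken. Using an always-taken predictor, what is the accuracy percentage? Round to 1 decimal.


Predictor: always-taken
Correct predictions = 205
Accuracy = 205 / 251 * 100 = 81.7%

81.7


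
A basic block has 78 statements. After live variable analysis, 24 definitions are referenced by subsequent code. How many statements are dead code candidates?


Dead code = total statements - live definitions
= 78 - 24 = 54

54


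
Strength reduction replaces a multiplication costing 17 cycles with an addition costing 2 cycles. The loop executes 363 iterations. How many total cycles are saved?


Per-iteration saving = 17 - 2 = 15
Total saved = 363 * 15 = 5445

5445


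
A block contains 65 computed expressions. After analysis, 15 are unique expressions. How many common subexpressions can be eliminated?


CSE count = total expressions - unique expressions
= 65 - 15 = 50

50


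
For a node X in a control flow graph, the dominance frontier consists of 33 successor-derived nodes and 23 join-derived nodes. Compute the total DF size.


DF(X) = direct successor contributions + join point contributions
= 33 + 23 = 56

56


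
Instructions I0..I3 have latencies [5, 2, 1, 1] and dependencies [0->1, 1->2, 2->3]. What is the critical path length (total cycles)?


Compute longest path through dependency graph: dist(Ik) = max over predecessors of dist + latency(Ik).
dist(I0) = latency 5 = 5
dist(I1) = dist(I0) + 2 = 5 + 2 = 7
dist(I2) = dist(I1) + 1 = 7 + 1 = 8
dist(I3) = dist(I2) + 1 = 8 + 1 = 9
Critical path = max dist = 9

9


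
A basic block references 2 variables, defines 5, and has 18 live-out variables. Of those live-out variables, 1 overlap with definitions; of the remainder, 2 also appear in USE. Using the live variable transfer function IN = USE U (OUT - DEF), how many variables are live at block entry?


OUT - DEF: 18 - 1 = 17
|IN| = |USE| + |OUT - DEF| - |USE ∩ (OUT - DEF)| = 2 + 17 - 2 = 17

17


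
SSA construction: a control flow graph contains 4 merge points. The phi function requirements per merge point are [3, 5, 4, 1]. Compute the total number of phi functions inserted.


Total phi functions = sum of phi functions at each join node
= 3 + 5 + 4 + 1 = 13

13


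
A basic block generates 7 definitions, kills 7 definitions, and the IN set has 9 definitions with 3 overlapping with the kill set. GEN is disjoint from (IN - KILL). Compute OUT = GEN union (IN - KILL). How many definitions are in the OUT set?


IN - KILL: 9 - 3 = 6 surviving definitions
OUT = GEN + surviving = 7 + 6 = 13

13


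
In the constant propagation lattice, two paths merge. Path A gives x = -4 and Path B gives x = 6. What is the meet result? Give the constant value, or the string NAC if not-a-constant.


Meet operation: if both paths give the same constant, result is that constant; if they differ, result is NAC (not-a-constant).
Path A: -4, Path B: 6 -> differ
Result: not-a-constant -> NAC

NAC


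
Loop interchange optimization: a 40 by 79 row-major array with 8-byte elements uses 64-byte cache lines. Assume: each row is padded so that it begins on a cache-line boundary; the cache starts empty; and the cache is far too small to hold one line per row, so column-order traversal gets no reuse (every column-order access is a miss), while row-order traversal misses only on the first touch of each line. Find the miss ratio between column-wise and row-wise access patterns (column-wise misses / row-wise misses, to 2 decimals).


Each row occupies 79 * 8 = 632 bytes and starts on a line boundary, so it spans ceil(632 / 64) = 10 cache lines.
Row-major traversal misses (one per line touched): 40 * ceil(79 * 8 / 64) = 400
Column-major traversal misses (no reuse, every access misses): 40 * 79 = 3160
Ratio = 3160 / 400 = 7.9

7.9


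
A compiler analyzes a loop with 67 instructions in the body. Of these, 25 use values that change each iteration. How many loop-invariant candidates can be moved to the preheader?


Invariant candidates = total - loop-dependent
= 67 - 25 = 42

42
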